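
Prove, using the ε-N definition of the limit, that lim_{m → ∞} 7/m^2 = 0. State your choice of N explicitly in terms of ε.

Suppose ε > 0. For m ≥ 1, |7/m^2 − 0| = 7/m^2.
7/m^2 < ε ⇔ m^2 > 7/ε ⇔ m > (7/ε)^{1/2}.
Take N = (7/ε)^{1/2}. Then m > N implies 7/m^2 < ε.

N = (7/ε)^{1/2}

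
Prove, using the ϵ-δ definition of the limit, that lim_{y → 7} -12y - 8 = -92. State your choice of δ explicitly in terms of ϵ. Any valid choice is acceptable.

δ = ϵ/12

Let ϵ > 0 be given. We need δ > 0 so that 0 < |y − 7| < δ implies |(-12y - 8) + 92| < ϵ.
Since (-12y - 8) + 92 = -12(y − 7), we have |(-12y - 8) + 92| = 12|y − 7|.
Thus it suffices that |y − 7| < ϵ/12.
Take δ = ϵ/12. If 0 < |y − 7| < δ then |(-12y - 8) + 92| = 12|y − 7| < 12·(ϵ/12) = ϵ.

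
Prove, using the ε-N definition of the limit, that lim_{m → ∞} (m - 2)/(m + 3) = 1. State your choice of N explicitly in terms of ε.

N = 5/ε

Suppose ε > 0. For m ≥ 1, |(m - 2)/(m + 3) − 1| = |-5|/((m + 3)) = 5/((m + 3)).
Since m + 3 ≥ m for m ≥ 1, this is ≤ 5/(m) = 5/m.
So |(m - 2)/(m + 3) − 1| < ε whenever m > 5/ε.
Take N = 5/ε. If m > N then |(m - 2)/(m + 3) − 1| ≤ 5/m < ε.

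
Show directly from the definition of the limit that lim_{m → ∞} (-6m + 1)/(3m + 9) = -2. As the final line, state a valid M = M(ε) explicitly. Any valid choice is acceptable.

Fix ε > 0. For m ≥ 1, |(-6m + 1)/(3m + 9) + 2| = |57|/(3(3m + 9)) = 57/(3(3m + 9)).
Since 3m + 9 ≥ 3m for m ≥ 1, this is ≤ 57/(3·3m) = (19/3)/m.
So |(-6m + 1)/(3m + 9) + 2| < ε whenever m > (19/3)/ε.
Take M = (19/3)/ε. If m > M then |(-6m + 1)/(3m + 9) + 2| ≤ (19/3)/m < ε.

M = (19/3)/ε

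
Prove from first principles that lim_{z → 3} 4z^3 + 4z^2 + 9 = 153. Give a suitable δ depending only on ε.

δ = min(1, ε/176)

Let ε > 0 be given. We want δ > 0 such that 0 < |z − 3| < δ implies |(4z^3 + 4z^2 + 9) − 153| < ε.
(4z^3 + 4z^2 + 9) − 153 = 4z^3 + 4z^2 - 144 = (z − 3)(4z^2 + 16z + 48).
So |(4z^3 + 4z^2 + 9) − 153| = |z − 3|·|4z^2 + 16z + 48|.
Require δ ≤ 1. Then |z − 3| < 1 gives |z| < 4, and by the triangle inequality |4z^2 + 16z + 48| ≤ 4·4^2 + 16·4 + 48 = 176.
Hence |(4z^3 + 4z^2 + 9) − 153| ≤ 176|z − 3| < ε provided |z − 3| < ε/176.
Choosing δ = min(1, ε/176) ensures both conditions, hence |(4z^3 + 4z^2 + 9) − 153| < ε.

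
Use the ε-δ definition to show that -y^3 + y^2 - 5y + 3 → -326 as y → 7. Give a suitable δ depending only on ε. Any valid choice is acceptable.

δ = min(2, ε/182)

Suppose ε > 0. We want δ > 0 such that 0 < |y − 7| < δ implies |(-y^3 + y^2 - 5y + 3) + 326| < ε.
(-y^3 + y^2 - 5y + 3) + 326 = -y^3 + y^2 - 5y + 329 = (y − 7)(-y^2 - 6y - 47).
So |(-y^3 + y^2 - 5y + 3) + 326| = |y − 7|·|-y^2 - 6y - 47|.
Require δ ≤ 2. Then |y − 7| < 2 gives |y| < 9, and by the triangle inequality |-y^2 - 6y - 47| ≤ 9^2 + 6·9 + 47 = 182.
Hence |(-y^3 + y^2 - 5y + 3) + 326| ≤ 182|y − 7| < ε provided |y − 7| < ε/182.
Take δ = min(2, ε/182). Then 0 < |y − 7| < δ gives both |y − 7| < 2 and |y − 7| < ε/182, so |(-y^3 + y^2 - 5y + 3) + 326| < ε.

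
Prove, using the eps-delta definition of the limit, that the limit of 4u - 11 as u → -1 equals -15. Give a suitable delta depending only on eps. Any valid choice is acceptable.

Fix eps > 0. We need delta > 0 so that 0 < |u + 1| < delta implies |(4u - 11) + 15| < eps.
Since (4u - 11) + 15 = 4(u + 1), we have |(4u - 11) + 15| = 4|u + 1|.
Thus it suffices that |u + 1| < eps/4.
Choosing delta = eps/4 gives |(4u - 11) + 15| = 4|u + 1| < eps whenever |u + 1| < delta.

delta = eps/4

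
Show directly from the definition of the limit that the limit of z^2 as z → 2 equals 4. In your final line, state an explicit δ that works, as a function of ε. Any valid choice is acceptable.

δ = min(1, ε/5)

Let ε > 0 be given. We seek δ > 0 with 0 < |z − 2| < δ ⇒ |z^2 − 4| < ε.
Factor: z^2 − 4 = (z − 2)(z + 2), so |z^2 − 4| = |z − 2|·|z + 2|.
Impose δ ≤ 1 so that |z| < 3; then |z + 2| ≤ 5.
Hence |z^2 − 4| ≤ 5|z − 2|, which is < ε once |z − 2| < ε/5.
Take δ = min(1, ε/5). If 0 < |z − 2| < δ then both bounds hold and |z^2 − 4| ≤ 5|z − 2| < 5·(ε/5) = ε.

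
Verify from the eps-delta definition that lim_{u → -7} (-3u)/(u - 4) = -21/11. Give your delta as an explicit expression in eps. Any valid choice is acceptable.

Suppose eps > 0. We want delta > 0 with 0 < |u + 7| < delta ⇒ |(-3u)/(u - 4) + 21/11| < eps.
Combining over a common denominator, (-3u)/(u - 4) + 21/11 = [(-3u)·(-11) − 21·(u - 4)] / [(-11)·(u - 4)] = 12(u + 7) / ((-11)(u - 4)).
So |(-3u)/(u - 4) + 21/11| = 12|u + 7| / (11·|u − 4|).
Restrict delta ≤ 11/2. Then |u + 7| < 11/2 gives |u − 4| = |(u + 7) + (-11)| ≥ 11 − 11/2 = 11/2.
Hence |(-3u)/(u - 4) + 21/11| < 12|u + 7|/(11·(11/2)) = (24/121)|u + 7|, which is < eps once |u + 7| < (121/24)eps.
Take delta = min(11/2, (121/24)eps). Then 0 < |u + 7| < delta forces both bounds, so |(-3u)/(u - 4) + 21/11| < eps.

delta = min(11/2, (121/24)eps)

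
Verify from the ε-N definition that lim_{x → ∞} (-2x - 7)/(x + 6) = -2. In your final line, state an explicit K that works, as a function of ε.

Fix ε > 0. We seek K > 0 such that x > K implies |(-2x - 7)/(x + 6) + 2| < ε.
(-2x - 7)/(x + 6) + 2 = ((-2x - 7) − (-2)(x + 6)) / ((x + 6)) = 5/((x + 6)).
For x > 0 we have x + 6 > x, so |(-2x - 7)/(x + 6) + 2| = 5/((x + 6)) < 5/(x) = 5/x.
Thus |(-2x - 7)/(x + 6) + 2| < ε whenever x > 5/ε.
Take K = 5/ε. If x > K then |(-2x - 7)/(x + 6) + 2| < 5/x < ε.

K = 5/ε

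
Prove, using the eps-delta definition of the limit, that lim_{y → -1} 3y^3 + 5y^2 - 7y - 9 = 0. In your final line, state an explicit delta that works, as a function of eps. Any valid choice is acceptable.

delta = min(2, eps/42)

Let eps > 0. We want delta > 0 such that 0 < |y + 1| < delta implies |(3y^3 + 5y^2 - 7y - 9)| < eps.
(3y^3 + 5y^2 - 7y - 9) = 3y^3 + 5y^2 - 7y - 9 = (y + 1)(3y^2 + 2y - 9).
So |(3y^3 + 5y^2 - 7y - 9)| = |y + 1|·|3y^2 + 2y - 9|.
Assume first that |y + 1| < 2, so |y| < 3. Then |3y^2 + 2y - 9| ≤ 3·3^2 + 2·3 + 9 = 42.
Hence |(3y^3 + 5y^2 - 7y - 9)| ≤ 42|y + 1| < eps provided |y + 1| < eps/42.
Choosing delta = min(2, eps/42) ensures both conditions, hence |(3y^3 + 5y^2 - 7y - 9)| < eps.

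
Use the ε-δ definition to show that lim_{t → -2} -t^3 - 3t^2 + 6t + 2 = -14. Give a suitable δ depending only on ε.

Fix ε > 0. We want δ > 0 such that 0 < |t + 2| < δ implies |(-t^3 - 3t^2 + 6t + 2) + 14| < ε.
(-t^3 - 3t^2 + 6t + 2) + 14 = -t^3 - 3t^2 + 6t + 16 = (t + 2)(-t^2 - t + 8).
So |(-t^3 - 3t^2 + 6t + 2) + 14| = |t + 2|·|-t^2 - t + 8|.
Require δ ≤ 2. Then |t + 2| < 2 gives |t| < 4, and by the triangle inequality |-t^2 - t + 8| ≤ 4^2 + 4 + 8 = 28.
Hence |(-t^3 - 3t^2 + 6t + 2) + 14| ≤ 28|t + 2| < ε provided |t + 2| < ε/28.
Take δ = min(2, ε/28). Then 0 < |t + 2| < δ gives both |t + 2| < 2 and |t + 2| < ε/28, so |(-t^3 - 3t^2 + 6t + 2) + 14| < ε.

δ = min(2, ε/28)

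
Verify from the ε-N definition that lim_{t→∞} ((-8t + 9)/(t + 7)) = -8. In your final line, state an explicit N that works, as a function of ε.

N = 65/ε

Let ε > 0 be given. We seek N > 0 such that t > N implies |(-8t + 9)/(t + 7) + 8| < ε.
(-8t + 9)/(t + 7) + 8 = ((-8t + 9) − (-8)(t + 7)) / ((t + 7)) = 65/((t + 7)).
For t > 0 we have t + 7 > t, so |(-8t + 9)/(t + 7) + 8| = 65/((t + 7)) < 65/(t) = 65/t.
Thus |(-8t + 9)/(t + 7) + 8| < ε whenever t > 65/ε.
Take N = 65/ε. If t > N then |(-8t + 9)/(t + 7) + 8| < 65/t < ε.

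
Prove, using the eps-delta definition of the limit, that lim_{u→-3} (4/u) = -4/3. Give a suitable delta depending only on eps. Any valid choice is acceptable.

Let eps > 0 be given. We seek delta > 0 such that 0 < |u + 3| < delta implies |4/u + 4/3| < eps.
|4/u + 4/3| = 4·|-3 − u|/(3·|u|) = 4|u + 3|/(3|u|).
Restrict delta ≤ 3/2. Then |u + 3| < 3/2 gives |u| > 3/2, so 3|u| > 9/2.
Then |4/u + 4/3| < 4|u + 3|/(9/2), which is < eps when |u + 3| < (9/8)eps.
Take delta = min(3/2, (9/8)eps). Then 0 < |u + 3| < delta gives both |u + 3| < 3/2 and |u + 3| < (9/8)eps, so |4/u + 4/3| < eps.

delta = min(3/2, (9/8)eps)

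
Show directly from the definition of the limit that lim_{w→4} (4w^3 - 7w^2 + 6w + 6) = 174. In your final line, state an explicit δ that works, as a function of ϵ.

Suppose ϵ > 0. We want δ > 0 such that 0 < |w − 4| < δ implies |(4w^3 - 7w^2 + 6w + 6) − 174| < ϵ.
(4w^3 - 7w^2 + 6w + 6) − 174 = 4w^3 - 7w^2 + 6w - 168 = (w − 4)(4w^2 + 9w + 42).
So |(4w^3 - 7w^2 + 6w + 6) − 174| = |w − 4|·|4w^2 + 9w + 42|.
Assume first that |w − 4| < 2, so |w| < 6. Then |4w^2 + 9w + 42| ≤ 4·6^2 + 9·6 + 42 = 240.
Hence |(4w^3 - 7w^2 + 6w + 6) − 174| ≤ 240|w − 4| < ϵ provided |w − 4| < ϵ/240.
Choosing δ = min(2, ϵ/240) ensures both conditions, hence |(4w^3 - 7w^2 + 6w + 6) − 174| < ϵ.

δ = min(2, ϵ/240)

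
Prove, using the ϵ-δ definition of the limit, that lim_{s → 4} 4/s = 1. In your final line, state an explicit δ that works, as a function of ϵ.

Let ϵ > 0. We seek δ > 0 such that 0 < |s − 4| < δ implies |4/s − 1| < ϵ.
|4/s − 1| = 4·|4 − s|/(4·|s|) = 4|s − 4|/(4|s|).
Restrict δ ≤ 2. Then |s − 4| < 2 gives |s| > 2, so 4|s| > 8.
Then |4/s − 1| < 4|s − 4|/8, which is < ϵ when |s − 4| < 2ϵ.
Take δ = min(2, 2ϵ). Then 0 < |s − 4| < δ gives both |s − 4| < 2 and |s − 4| < 2ϵ, so |4/s − 1| < ϵ.

δ = min(2, 2ϵ)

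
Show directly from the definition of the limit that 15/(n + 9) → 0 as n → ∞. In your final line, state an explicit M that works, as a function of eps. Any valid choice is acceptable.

Suppose eps > 0. For n ≥ 1, |15/(n + 9) − 0| = 15/(n + 9) ≤ 15/n.
We need 15/n < eps, i.e. n > 15/eps.
Take M = 15/eps. If n > M then |15/(n + 9)| ≤ 15/n < eps.

M = 15/eps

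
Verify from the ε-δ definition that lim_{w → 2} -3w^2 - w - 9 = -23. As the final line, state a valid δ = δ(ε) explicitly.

Suppose ε > 0. We want δ > 0 such that 0 < |w − 2| < δ implies |(-3w^2 - w - 9) + 23| < ε.
(-3w^2 - w - 9) + 23 = -3w^2 - w + 14 = (w − 2)(-3w - 7).
So |(-3w^2 - w - 9) + 23| = |w − 2|·|-3w - 7|.
Assume first that |w − 2| < 1, so |w| < 3. Then |-3w - 7| ≤ 3·3 + 7 = 16.
Hence |(-3w^2 - w - 9) + 23| ≤ 16|w − 2| < ε provided |w − 2| < ε/16.
Take δ = min(1, ε/16). Then 0 < |w − 2| < δ gives both |w − 2| < 1 and |w − 2| < ε/16, so |(-3w^2 - w - 9) + 23| < ε.

δ = min(1, ε/16)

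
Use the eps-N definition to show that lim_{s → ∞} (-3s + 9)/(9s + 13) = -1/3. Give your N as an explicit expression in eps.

Suppose eps > 0. We seek N > 0 such that s > N implies |(-3s + 9)/(9s + 13) + 1/3| < eps.
(-3s + 9)/(9s + 13) + 1/3 = (9(-3s + 9) − (-3)(9s + 13)) / (9(9s + 13)) = 120/(9(9s + 13)).
For s > 0 we have 9s + 13 > 9s, so |(-3s + 9)/(9s + 13) + 1/3| = 120/(9(9s + 13)) < 120/(9·9s) = (40/27)/s.
Thus |(-3s + 9)/(9s + 13) + 1/3| < eps whenever s > (40/27)/eps.
Take N = (40/27)/eps. If s > N then |(-3s + 9)/(9s + 13) + 1/3| < (40/27)/s < eps.

N = (40/27)/eps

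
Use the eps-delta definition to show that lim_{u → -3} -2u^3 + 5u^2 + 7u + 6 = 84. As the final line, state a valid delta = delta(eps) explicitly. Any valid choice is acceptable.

Suppose eps > 0. We want delta > 0 such that 0 < |u + 3| < delta implies |(-2u^3 + 5u^2 + 7u + 6) − 84| < eps.
(-2u^3 + 5u^2 + 7u + 6) − 84 = -2u^3 + 5u^2 + 7u - 78 = (u + 3)(-2u^2 + 11u - 26).
So |(-2u^3 + 5u^2 + 7u + 6) − 84| = |u + 3|·|-2u^2 + 11u - 26|.
Assume first that |u + 3| < 1, so |u| < 4. Then |-2u^2 + 11u - 26| ≤ 2·4^2 + 11·4 + 26 = 102.
Hence |(-2u^3 + 5u^2 + 7u + 6) − 84| ≤ 102|u + 3| < eps provided |u + 3| < eps/102.
Choosing delta = min(1, eps/102) ensures both conditions, hence |(-2u^3 + 5u^2 + 7u + 6) − 84| < eps.

delta = min(1, eps/102)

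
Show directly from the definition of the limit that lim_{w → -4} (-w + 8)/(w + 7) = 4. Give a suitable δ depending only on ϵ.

Let ϵ > 0. We want δ > 0 with 0 < |w + 4| < δ ⇒ |(-w + 8)/(w + 7) − 4| < ϵ.
Combining over a common denominator, (-w + 8)/(w + 7) − 4 = [(-w + 8)·3 − 12·(w + 7)] / [3·(w + 7)] = -15(w + 4) / (3(w + 7)).
So |(-w + 8)/(w + 7) − 4| = 15|w + 4| / (3·|w + 7|).
Restrict δ ≤ 3/2. Then |w + 4| < 3/2 gives |w + 7| = |(w + 4) + 3| ≥ 3 − 3/2 = 3/2.
Hence |(-w + 8)/(w + 7) − 4| < 15|w + 4|/(3·(3/2)) = (10/3)|w + 4|, which is < ϵ once |w + 4| < (3/10)ϵ.
Take δ = min(3/2, (3/10)ϵ). Then 0 < |w + 4| < δ forces both bounds, so |(-w + 8)/(w + 7) − 4| < ϵ.

δ = min(3/2, (3/10)ϵ)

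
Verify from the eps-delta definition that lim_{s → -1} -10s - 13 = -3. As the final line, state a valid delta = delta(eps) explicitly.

Let eps > 0. We need delta > 0 so that 0 < |s + 1| < delta implies |(-10s - 13) + 3| < eps.
Since (-10s - 13) + 3 = -10(s + 1), we have |(-10s - 13) + 3| = 10|s + 1|.
Thus it suffices that |s + 1| < eps/10.
Choosing delta = eps/10 gives |(-10s - 13) + 3| = 10|s + 1| < eps whenever |s + 1| < delta.

delta = eps/10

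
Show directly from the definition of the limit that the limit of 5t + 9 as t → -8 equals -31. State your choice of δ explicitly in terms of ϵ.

Let ϵ > 0 be given. We need δ > 0 so that 0 < |t + 8| < δ implies |(5t + 9) + 31| < ϵ.
Since (5t + 9) + 31 = 5(t + 8), we have |(5t + 9) + 31| = 5|t + 8|.
Thus it suffices that |t + 8| < ϵ/5.
Take δ = ϵ/5. If 0 < |t + 8| < δ then |(5t + 9) + 31| = 5|t + 8| < 5·(ϵ/5) = ϵ.

δ = ϵ/5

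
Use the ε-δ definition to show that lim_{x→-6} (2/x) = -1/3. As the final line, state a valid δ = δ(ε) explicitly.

δ = min(3, 9ε)

Let ε > 0 be given. We seek δ > 0 such that 0 < |x + 6| < δ implies |2/x + 1/3| < ε.
|2/x + 1/3| = 2·|-6 − x|/(6·|x|) = 2|x + 6|/(6|x|).
Restrict δ ≤ 3. Then |x + 6| < 3 gives |x| > 3, so 6|x| > 18.
Then |2/x + 1/3| < 2|x + 6|/18, which is < ε when |x + 6| < 9ε.
Take δ = min(3, 9ε). Then 0 < |x + 6| < δ gives both |x + 6| < 3 and |x + 6| < 9ε, so |2/x + 1/3| < ε.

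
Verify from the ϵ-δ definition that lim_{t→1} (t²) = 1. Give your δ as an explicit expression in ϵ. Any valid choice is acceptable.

Let ϵ > 0 be given. We seek δ > 0 with 0 < |t − 1| < δ ⇒ |t² − 1| < ϵ.
Factor: t² − 1 = (t − 1)(t + 1), so |t² − 1| = |t − 1|·|t + 1|.
Impose δ ≤ 1 so that |t| < 2; then |t + 1| ≤ 3.
Hence |t² − 1| ≤ 3|t − 1|, which is < ϵ once |t − 1| < ϵ/3.
Take δ = min(1, ϵ/3). If 0 < |t − 1| < δ then both bounds hold and |t² − 1| ≤ 3|t − 1| < 3·(ϵ/3) = ϵ.

δ = min(1, ϵ/3)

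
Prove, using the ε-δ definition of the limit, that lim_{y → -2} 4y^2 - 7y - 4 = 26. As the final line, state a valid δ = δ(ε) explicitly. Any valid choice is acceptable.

δ = min(1, ε/27)

Suppose ε > 0. We want δ > 0 such that 0 < |y + 2| < δ implies |(4y^2 - 7y - 4) − 26| < ε.
(4y^2 - 7y - 4) − 26 = 4y^2 - 7y - 30 = (y + 2)(4y - 15).
So |(4y^2 - 7y - 4) − 26| = |y + 2|·|4y - 15|.
Require δ ≤ 1. Then |y + 2| < 1 gives |y| < 3, and by the triangle inequality |4y - 15| ≤ 4·3 + 15 = 27.
Hence |(4y^2 - 7y - 4) − 26| ≤ 27|y + 2| < ε provided |y + 2| < ε/27.
Choosing δ = min(1, ε/27) ensures both conditions, hence |(4y^2 - 7y - 4) − 26| < ε.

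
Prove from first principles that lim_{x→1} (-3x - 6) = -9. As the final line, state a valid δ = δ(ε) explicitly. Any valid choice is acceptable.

Suppose ε > 0. We need δ > 0 so that 0 < |x − 1| < δ implies |(-3x - 6) + 9| < ε.
Since (-3x - 6) + 9 = -3(x − 1), we have |(-3x - 6) + 9| = 3|x − 1|.
Thus it suffices that |x − 1| < ε/3.
Take δ = ε/3. If 0 < |x − 1| < δ then |(-3x - 6) + 9| = 3|x − 1| < 3·(ε/3) = ε.

δ = ε/3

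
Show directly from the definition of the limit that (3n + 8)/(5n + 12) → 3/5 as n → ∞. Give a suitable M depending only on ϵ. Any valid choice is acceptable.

M = (4/25)/ϵ

Let ϵ > 0. For n ≥ 1, |(3n + 8)/(5n + 12) − (3/5)| = |4|/(5(5n + 12)) = 4/(5(5n + 12)).
Since 5n + 12 ≥ 5n for n ≥ 1, this is ≤ 4/(5·5n) = (4/25)/n.
So |(3n + 8)/(5n + 12) − (3/5)| < ϵ whenever n > (4/25)/ϵ.
Take M = (4/25)/ϵ. If n > M then |(3n + 8)/(5n + 12) − (3/5)| ≤ (4/25)/n < ϵ.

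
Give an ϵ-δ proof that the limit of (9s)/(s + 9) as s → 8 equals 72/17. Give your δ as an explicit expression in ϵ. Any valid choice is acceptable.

δ = min(17/2, (289/162)ϵ)

Let ϵ > 0 be given. We want δ > 0 with 0 < |s − 8| < δ ⇒ |(9s)/(s + 9) − (72/17)| < ϵ.
Combining over a common denominator, (9s)/(s + 9) − (72/17) = [(9s)·17 − 72·(s + 9)] / [17·(s + 9)] = 81(s − 8) / (17(s + 9)).
So |(9s)/(s + 9) − (72/17)| = 81|s − 8| / (17·|s + 9|).
Require δ ≤ 17/2, so |s + 9| ≥ |17| − |s − 8| > 17 − 17/2 = 17/2.
Hence |(9s)/(s + 9) − (72/17)| < 81|s − 8|/(17·(17/2)) = (162/289)|s − 8|, which is < ϵ once |s − 8| < (289/162)ϵ.
Take δ = min(17/2, (289/162)ϵ). Then 0 < |s − 8| < δ forces both bounds, so |(9s)/(s + 9) − (72/17)| < ϵ.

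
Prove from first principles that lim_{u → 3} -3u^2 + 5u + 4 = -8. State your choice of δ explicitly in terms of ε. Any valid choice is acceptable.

Let ε > 0 be given. We want δ > 0 such that 0 < |u − 3| < δ implies |(-3u^2 + 5u + 4) + 8| < ε.
(-3u^2 + 5u + 4) + 8 = -3u^2 + 5u + 12 = (u − 3)(-3u - 4).
So |(-3u^2 + 5u + 4) + 8| = |u − 3|·|-3u - 4|.
Require δ ≤ 1. Then |u − 3| < 1 gives |u| < 4, and by the triangle inequality |-3u - 4| ≤ 3·4 + 4 = 16.
Hence |(-3u^2 + 5u + 4) + 8| ≤ 16|u − 3| < ε provided |u − 3| < ε/16.
Choosing δ = min(1, ε/16) ensures both conditions, hence |(-3u^2 + 5u + 4) + 8| < ε.

δ = min(1, ε/16)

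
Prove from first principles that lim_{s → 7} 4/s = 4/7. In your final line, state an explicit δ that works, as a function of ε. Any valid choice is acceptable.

Suppose ε > 0. We seek δ > 0 such that 0 < |s − 7| < δ implies |4/s − (4/7)| < ε.
|4/s − (4/7)| = 4·|7 − s|/(7·|s|) = 4|s − 7|/(7|s|).
Require δ ≤ 7/2 so that |s| > 7 − 7/2 = 7/2, hence 7|s| > 49/2.
Then |4/s − (4/7)| < 4|s − 7|/(49/2), which is < ε when |s − 7| < (49/8)ε.
Take δ = min(7/2, (49/8)ε). Then 0 < |s − 7| < δ gives both |s − 7| < 7/2 and |s − 7| < (49/8)ε, so |4/s − (4/7)| < ε.

δ = min(7/2, (49/8)ε)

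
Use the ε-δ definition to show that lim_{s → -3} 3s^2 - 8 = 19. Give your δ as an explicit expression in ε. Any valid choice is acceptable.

δ = min(1, ε/21)

Suppose ε > 0. We want δ > 0 such that 0 < |s + 3| < δ implies |(3s^2 - 8) − 19| < ε.
(3s^2 - 8) − 19 = 3s^2 - 27 = (s + 3)(3s - 9).
So |(3s^2 - 8) − 19| = |s + 3|·|3s - 9|.
Assume first that |s + 3| < 1, so |s| < 4. Then |3s - 9| ≤ 3·4 + 9 = 21.
Hence |(3s^2 - 8) − 19| ≤ 21|s + 3| < ε provided |s + 3| < ε/21.
Choosing δ = min(1, ε/21) ensures both conditions, hence |(3s^2 - 8) − 19| < ε.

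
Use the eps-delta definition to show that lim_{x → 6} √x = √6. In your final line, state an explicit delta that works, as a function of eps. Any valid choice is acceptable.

Suppose eps > 0. We want delta > 0 such that 0 < |x − 6| < delta implies |√x − √6| < eps.
Multiplying by the conjugate, |√x − √6| = |x − 6|/(√x + √6).
Restrict delta ≤ 6 so that |x − 6| < 6 forces x > 0, and then √x + √6 > √6.
Hence |√x − √6| < |x − 6|/√6, which is < eps once |x − 6| < √6·eps.
Take delta = min(6, √6·eps). If 0 < |x − 6| < delta then x > 0 and |√x − √6| < |x − 6|/√6 < eps.

delta = min(6, √6·eps)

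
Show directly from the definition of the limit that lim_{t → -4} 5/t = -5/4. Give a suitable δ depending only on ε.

δ = min(2, (8/5)ε)

Suppose ε > 0. We seek δ > 0 such that 0 < |t + 4| < δ implies |5/t + 5/4| < ε.
|5/t + 5/4| = 5·|-4 − t|/(4·|t|) = 5|t + 4|/(4|t|).
Restrict δ ≤ 2. Then |t + 4| < 2 gives |t| > 2, so 4|t| > 8.
Then |5/t + 5/4| < 5|t + 4|/8, which is < ε when |t + 4| < (8/5)ε.
Take δ = min(2, (8/5)ε). Then 0 < |t + 4| < δ gives both |t + 4| < 2 and |t + 4| < (8/5)ε, so |5/t + 5/4| < ε.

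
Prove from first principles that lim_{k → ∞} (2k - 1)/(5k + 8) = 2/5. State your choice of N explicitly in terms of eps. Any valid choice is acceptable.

Fix eps > 0. For k ≥ 1, |(2k - 1)/(5k + 8) − (2/5)| = |-21|/(5(5k + 8)) = 21/(5(5k + 8)).
Since 5k + 8 ≥ 5k for k ≥ 1, this is ≤ 21/(5·5k) = (21/25)/k.
So |(2k - 1)/(5k + 8) − (2/5)| < eps whenever k > (21/25)/eps.
Take N = (21/25)/eps. If k > N then |(2k - 1)/(5k + 8) − (2/5)| ≤ (21/25)/k < eps.

N = (21/25)/eps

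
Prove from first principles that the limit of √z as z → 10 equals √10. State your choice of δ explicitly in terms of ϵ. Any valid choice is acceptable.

δ = min(10, √10·ϵ)

Fix ϵ > 0. We want δ > 0 such that 0 < |z − 10| < δ implies |√z − √10| < ϵ.
Rationalise: √z − √10 = (z − 10)/(√z + √10), so |√z − √10| = |z − 10|/(√z + √10).
Restrict δ ≤ 10 so that |z − 10| < 10 forces z > 0, and then √z + √10 > √10.
Hence |√z − √10| < |z − 10|/√10, which is < ϵ once |z − 10| < √10·ϵ.
Take δ = min(10, √10·ϵ). If 0 < |z − 10| < δ then z > 0 and |√z − √10| < |z − 10|/√10 < ϵ.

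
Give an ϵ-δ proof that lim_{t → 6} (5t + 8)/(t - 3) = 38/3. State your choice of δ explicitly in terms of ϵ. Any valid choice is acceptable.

δ = min(3/2, (9/46)ϵ)

Let ϵ > 0. We want δ > 0 with 0 < |t − 6| < δ ⇒ |(5t + 8)/(t - 3) − (38/3)| < ϵ.
Combining over a common denominator, (5t + 8)/(t - 3) − (38/3) = [(5t + 8)·3 − 38·(t - 3)] / [3·(t - 3)] = -23(t − 6) / (3(t - 3)).
So |(5t + 8)/(t - 3) − (38/3)| = 23|t − 6| / (3·|t − 3|).
Require δ ≤ 3/2, so |t − 3| ≥ |3| − |t − 6| > 3 − 3/2 = 3/2.
Hence |(5t + 8)/(t - 3) − (38/3)| < 23|t − 6|/(3·(3/2)) = (46/9)|t − 6|, which is < ϵ once |t − 6| < (9/46)ϵ.
Take δ = min(3/2, (9/46)ϵ). Then 0 < |t − 6| < δ forces both bounds, so |(5t + 8)/(t - 3) − (38/3)| < ϵ.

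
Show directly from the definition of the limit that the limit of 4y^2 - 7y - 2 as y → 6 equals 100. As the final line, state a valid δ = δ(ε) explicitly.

δ = min(1, ε/45)

Suppose ε > 0. We want δ > 0 such that 0 < |y − 6| < δ implies |(4y^2 - 7y - 2) − 100| < ε.
(4y^2 - 7y - 2) − 100 = 4y^2 - 7y - 102 = (y − 6)(4y + 17).
So |(4y^2 - 7y - 2) − 100| = |y − 6|·|4y + 17|.
Require δ ≤ 1. Then |y − 6| < 1 gives |y| < 7, and by the triangle inequality |4y + 17| ≤ 4·7 + 17 = 45.
Hence |(4y^2 - 7y - 2) − 100| ≤ 45|y − 6| < ε provided |y − 6| < ε/45.
Choosing δ = min(1, ε/45) ensures both conditions, hence |(4y^2 - 7y - 2) − 100| < ε.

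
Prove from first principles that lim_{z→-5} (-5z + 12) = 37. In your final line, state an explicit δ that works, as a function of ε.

Let ε > 0 be given. We need δ > 0 so that 0 < |z + 5| < δ implies |(-5z + 12) − 37| < ε.
Since (-5z + 12) − 37 = -5(z + 5), we have |(-5z + 12) − 37| = 5|z + 5|.
Thus it suffices that |z + 5| < ε/5.
Take δ = ε/5. If 0 < |z + 5| < δ then |(-5z + 12) − 37| = 5|z + 5| < 5·(ε/5) = ε.

δ = ε/5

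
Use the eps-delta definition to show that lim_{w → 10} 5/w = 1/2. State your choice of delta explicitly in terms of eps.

Suppose eps > 0. We seek delta > 0 such that 0 < |w − 10| < delta implies |5/w − (1/2)| < eps.
|5/w − (1/2)| = 5·|10 − w|/(10·|w|) = 5|w − 10|/(10|w|).
Restrict delta ≤ 5. Then |w − 10| < 5 gives |w| > 5, so 10|w| > 50.
Then |5/w − (1/2)| < 5|w − 10|/50, which is < eps when |w − 10| < 10eps.
Take delta = min(5, 10eps). Then 0 < |w − 10| < delta gives both |w − 10| < 5 and |w − 10| < 10eps, so |5/w − (1/2)| < eps.

delta = min(5, 10eps)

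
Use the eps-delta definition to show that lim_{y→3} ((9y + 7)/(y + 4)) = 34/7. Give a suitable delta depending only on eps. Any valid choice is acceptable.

Suppose eps > 0. We want delta > 0 with 0 < |y − 3| < delta ⇒ |(9y + 7)/(y + 4) − (34/7)| < eps.
Combining over a common denominator, (9y + 7)/(y + 4) − (34/7) = [(9y + 7)·7 − 34·(y + 4)] / [7·(y + 4)] = 29(y − 3) / (7(y + 4)).
So |(9y + 7)/(y + 4) − (34/7)| = 29|y − 3| / (7·|y + 4|).
Restrict delta ≤ 7/2. Then |y − 3| < 7/2 gives |y + 4| = |(y − 3) + 7| ≥ 7 − 7/2 = 7/2.
Hence |(9y + 7)/(y + 4) − (34/7)| < 29|y − 3|/(7·(7/2)) = (58/49)|y − 3|, which is < eps once |y − 3| < (49/58)eps.
Take delta = min(7/2, (49/58)eps). Then 0 < |y − 3| < delta forces both bounds, so |(9y + 7)/(y + 4) − (34/7)| < eps.

delta = min(7/2, (49/58)eps)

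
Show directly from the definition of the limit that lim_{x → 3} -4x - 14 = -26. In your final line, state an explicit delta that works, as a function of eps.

Suppose eps > 0. We need delta > 0 so that 0 < |x − 3| < delta implies |(-4x - 14) + 26| < eps.
|(-4x - 14) + 26| = |-4x + 12| = 4|x − 3|.
Thus it suffices that |x − 3| < eps/4.
Choosing delta = eps/4 gives |(-4x - 14) + 26| = 4|x − 3| < eps whenever |x − 3| < delta.

delta = eps/4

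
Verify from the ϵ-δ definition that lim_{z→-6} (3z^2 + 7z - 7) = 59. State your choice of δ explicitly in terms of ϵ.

Suppose ϵ > 0. We want δ > 0 such that 0 < |z + 6| < δ implies |(3z^2 + 7z - 7) − 59| < ϵ.
(3z^2 + 7z - 7) − 59 = 3z^2 + 7z - 66 = (z + 6)(3z - 11).
So |(3z^2 + 7z - 7) − 59| = |z + 6|·|3z - 11|.
Assume first that |z + 6| < 1, so |z| < 7. Then |3z - 11| ≤ 3·7 + 11 = 32.
Hence |(3z^2 + 7z - 7) − 59| ≤ 32|z + 6| < ϵ provided |z + 6| < ϵ/32.
Choosing δ = min(1, ϵ/32) ensures both conditions, hence |(3z^2 + 7z - 7) − 59| < ϵ.

δ = min(1, ϵ/32)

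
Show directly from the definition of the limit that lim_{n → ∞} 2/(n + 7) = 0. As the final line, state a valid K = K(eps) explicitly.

K = 2/eps

Suppose eps > 0. For n ≥ 1, |2/(n + 7) − 0| = 2/(n + 7) ≤ 2/n.
We need 2/n < eps, i.e. n > 2/eps.
Take K = 2/eps. If n > K then |2/(n + 7)| ≤ 2/n < eps.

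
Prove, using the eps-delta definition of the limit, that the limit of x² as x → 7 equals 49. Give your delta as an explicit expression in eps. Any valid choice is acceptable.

delta = min(2, eps/16)

Let eps > 0 be given. We seek delta > 0 with 0 < |x − 7| < delta ⇒ |x² − 49| < eps.
Factor: x² − 49 = (x − 7)(x + 7), so |x² − 49| = |x − 7|·|x + 7|.
Impose delta ≤ 2 so that |x| < 9; then |x + 7| ≤ 16.
Hence |x² − 49| ≤ 16|x − 7|, which is < eps once |x − 7| < eps/16.
Take delta = min(2, eps/16). If 0 < |x − 7| < delta then both bounds hold and |x² − 49| ≤ 16|x − 7| < 16·(eps/16) = eps.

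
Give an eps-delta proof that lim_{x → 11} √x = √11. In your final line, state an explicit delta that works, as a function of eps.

delta = min(11, √11·eps)

Fix eps > 0. We want delta > 0 such that 0 < |x − 11| < delta implies |√x − √11| < eps.
Rationalise: √x − √11 = (x − 11)/(√x + √11), so |√x − √11| = |x − 11|/(√x + √11).
Restrict delta ≤ 11 so that |x − 11| < 11 forces x > 0, and then √x + √11 > √11.
Hence |√x − √11| < |x − 11|/√11, which is < eps once |x − 11| < √11·eps.
Take delta = min(11, √11·eps). If 0 < |x − 11| < delta then x > 0 and |√x − √11| < |x − 11|/√11 < eps.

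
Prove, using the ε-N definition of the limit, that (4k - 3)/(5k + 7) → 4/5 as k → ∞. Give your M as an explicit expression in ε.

M = (43/25)/ε

Suppose ε > 0. For k ≥ 1, |(4k - 3)/(5k + 7) − (4/5)| = |-43|/(5(5k + 7)) = 43/(5(5k + 7)).
Since 5k + 7 ≥ 5k for k ≥ 1, this is ≤ 43/(5·5k) = (43/25)/k.
So |(4k - 3)/(5k + 7) − (4/5)| < ε whenever k > (43/25)/ε.
Take M = (43/25)/ε. If k > M then |(4k - 3)/(5k + 7) − (4/5)| ≤ (43/25)/k < ε.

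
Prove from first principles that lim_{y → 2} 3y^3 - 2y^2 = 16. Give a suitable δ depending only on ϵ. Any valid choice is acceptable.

δ = min(1, ϵ/47)

Let ϵ > 0. We want δ > 0 such that 0 < |y − 2| < δ implies |(3y^3 - 2y^2) − 16| < ϵ.
(3y^3 - 2y^2) − 16 = 3y^3 - 2y^2 - 16 = (y − 2)(3y^2 + 4y + 8).
So |(3y^3 - 2y^2) − 16| = |y − 2|·|3y^2 + 4y + 8|.
Assume first that |y − 2| < 1, so |y| < 3. Then |3y^2 + 4y + 8| ≤ 3·3^2 + 4·3 + 8 = 47.
Hence |(3y^3 - 2y^2) − 16| ≤ 47|y − 2| < ϵ provided |y − 2| < ϵ/47.
Take δ = min(1, ϵ/47). Then 0 < |y − 2| < δ gives both |y − 2| < 1 and |y − 2| < ϵ/47, so |(3y^3 - 2y^2) − 16| < ϵ.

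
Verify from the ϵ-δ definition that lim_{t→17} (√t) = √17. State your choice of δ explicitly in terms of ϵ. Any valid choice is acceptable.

Let ϵ > 0 be given. We want δ > 0 such that 0 < |t − 17| < δ implies |√t − √17| < ϵ.
Rationalise: √t − √17 = (t − 17)/(√t + √17), so |√t − √17| = |t − 17|/(√t + √17).
Restrict δ ≤ 17 so that |t − 17| < 17 forces t > 0, and then √t + √17 > √17.
Hence |√t − √17| < |t − 17|/√17, which is < ϵ once |t − 17| < √17·ϵ.
Take δ = min(17, √17·ϵ). If 0 < |t − 17| < δ then t > 0 and |√t − √17| < |t − 17|/√17 < ϵ.

δ = min(17, √17·ϵ)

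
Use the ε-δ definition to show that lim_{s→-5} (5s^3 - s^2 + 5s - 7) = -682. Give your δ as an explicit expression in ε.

δ = min(1, ε/471)

Suppose ε > 0. We want δ > 0 such that 0 < |s + 5| < δ implies |(5s^3 - s^2 + 5s - 7) + 682| < ε.
(5s^3 - s^2 + 5s - 7) + 682 = 5s^3 - s^2 + 5s + 675 = (s + 5)(5s^2 - 26s + 135).
So |(5s^3 - s^2 + 5s - 7) + 682| = |s + 5|·|5s^2 - 26s + 135|.
Require δ ≤ 1. Then |s + 5| < 1 gives |s| < 6, and by the triangle inequality |5s^2 - 26s + 135| ≤ 5·6^2 + 26·6 + 135 = 471.
Hence |(5s^3 - s^2 + 5s - 7) + 682| ≤ 471|s + 5| < ε provided |s + 5| < ε/471.
Choosing δ = min(1, ε/471) ensures both conditions, hence |(5s^3 - s^2 + 5s - 7) + 682| < ε.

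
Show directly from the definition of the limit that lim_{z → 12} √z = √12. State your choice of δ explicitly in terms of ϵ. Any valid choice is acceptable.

δ = min(12, √12·ϵ)

Fix ϵ > 0. We want δ > 0 such that 0 < |z − 12| < δ implies |√z − √12| < ϵ.
Rationalise: √z − √12 = (z − 12)/(√z + √12), so |√z − √12| = |z − 12|/(√z + √12).
Restrict δ ≤ 12 so that |z − 12| < 12 forces z > 0, and then √z + √12 > √12.
Hence |√z − √12| < |z − 12|/√12, which is < ϵ once |z − 12| < √12·ϵ.
Take δ = min(12, √12·ϵ). If 0 < |z − 12| < δ then z > 0 and |√z − √12| < |z − 12|/√12 < ϵ.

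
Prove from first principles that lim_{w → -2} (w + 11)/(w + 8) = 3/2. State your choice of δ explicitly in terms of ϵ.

δ = min(3, 6ϵ)

Let ϵ > 0 be given. We want δ > 0 with 0 < |w + 2| < δ ⇒ |(w + 11)/(w + 8) − (3/2)| < ϵ.
Combining over a common denominator, (w + 11)/(w + 8) − (3/2) = [(w + 11)·6 − 9·(w + 8)] / [6·(w + 8)] = -3(w + 2) / (6(w + 8)).
So |(w + 11)/(w + 8) − (3/2)| = 3|w + 2| / (6·|w + 8|).
Require δ ≤ 3, so |w + 8| ≥ |6| − |w + 2| > 6 − 3 = 3.
Hence |(w + 11)/(w + 8) − (3/2)| < 3|w + 2|/(6·3) = (1/6)|w + 2|, which is < ϵ once |w + 2| < 6ϵ.
Take δ = min(3, 6ϵ). Then 0 < |w + 2| < δ forces both bounds, so |(w + 11)/(w + 8) − (3/2)| < ϵ.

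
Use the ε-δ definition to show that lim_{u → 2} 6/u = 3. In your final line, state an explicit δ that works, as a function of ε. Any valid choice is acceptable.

Suppose ε > 0. We seek δ > 0 such that 0 < |u − 2| < δ implies |6/u − 3| < ε.
|6/u − 3| = 6·|2 − u|/(2·|u|) = 6|u − 2|/(2|u|).
Require δ ≤ 1 so that |u| > 2 − 1 = 1, hence 2|u| > 2.
Then |6/u − 3| < 6|u − 2|/2, which is < ε when |u − 2| < (1/3)ε.
Take δ = min(1, (1/3)ε). Then 0 < |u − 2| < δ gives both |u − 2| < 1 and |u − 2| < (1/3)ε, so |6/u − 3| < ε.

δ = min(1, (1/3)ε)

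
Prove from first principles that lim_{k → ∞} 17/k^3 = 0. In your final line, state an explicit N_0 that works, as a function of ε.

Suppose ε > 0. For k ≥ 1, |17/k^3 − 0| = 17/k^3.
17/k^3 < ε ⇔ k^3 > 17/ε ⇔ k > (17/ε)^{1/3}.
Take N_0 = (17/ε)^{1/3}. Then k > N_0 implies 17/k^3 < ε.

N_0 = (17/ε)^{1/3}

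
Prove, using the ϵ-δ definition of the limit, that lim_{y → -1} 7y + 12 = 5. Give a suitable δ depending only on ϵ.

δ = ϵ/7

Suppose ϵ > 0. We need δ > 0 so that 0 < |y + 1| < δ implies |(7y + 12) − 5| < ϵ.
|(7y + 12) − 5| = |7y + 7| = 7|y + 1|.
Thus it suffices that |y + 1| < ϵ/7.
Take δ = ϵ/7. If 0 < |y + 1| < δ then |(7y + 12) − 5| = 7|y + 1| < 7·(ϵ/7) = ϵ.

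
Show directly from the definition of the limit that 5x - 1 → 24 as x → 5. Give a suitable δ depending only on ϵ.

Suppose ϵ > 0. We need δ > 0 so that 0 < |x − 5| < δ implies |(5x - 1) − 24| < ϵ.
Since (5x - 1) − 24 = 5(x − 5), we have |(5x - 1) − 24| = 5|x − 5|.
Thus it suffices that |x − 5| < ϵ/5.
Choosing δ = ϵ/5 gives |(5x - 1) − 24| = 5|x − 5| < ϵ whenever |x − 5| < δ.

δ = ϵ/5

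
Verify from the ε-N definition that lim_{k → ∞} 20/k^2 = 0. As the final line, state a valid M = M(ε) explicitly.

M = (20/ε)^{1/2}

Fix ε > 0. For k ≥ 1, |20/k^2 − 0| = 20/k^2.
20/k^2 < ε ⇔ k^2 > 20/ε ⇔ k > (20/ε)^{1/2}.
Take M = (20/ε)^{1/2}. Then k > M implies 20/k^2 < ε.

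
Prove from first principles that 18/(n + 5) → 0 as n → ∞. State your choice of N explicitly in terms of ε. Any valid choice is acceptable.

Let ε > 0 be given. For n ≥ 1, |18/(n + 5) − 0| = 18/(n + 5) ≤ 18/n.
We need 18/n < ε, i.e. n > 18/ε.
Take N = 18/ε. If n > N then |18/(n + 5)| ≤ 18/n < ε.

N = 18/ε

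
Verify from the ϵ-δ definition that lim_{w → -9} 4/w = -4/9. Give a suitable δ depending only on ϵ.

Suppose ϵ > 0. We seek δ > 0 such that 0 < |w + 9| < δ implies |4/w + 4/9| < ϵ.
|4/w + 4/9| = 4·|-9 − w|/(9·|w|) = 4|w + 9|/(9|w|).
Require δ ≤ 9/2 so that |w| > 9 − 9/2 = 9/2, hence 9|w| > 81/2.
Then |4/w + 4/9| < 4|w + 9|/(81/2), which is < ϵ when |w + 9| < (81/8)ϵ.
Take δ = min(9/2, (81/8)ϵ). Then 0 < |w + 9| < δ gives both |w + 9| < 9/2 and |w + 9| < (81/8)ϵ, so |4/w + 4/9| < ϵ.

δ = min(9/2, (81/8)ϵ)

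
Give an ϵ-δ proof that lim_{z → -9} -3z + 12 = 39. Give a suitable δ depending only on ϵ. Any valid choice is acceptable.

Let ϵ > 0. We need δ > 0 so that 0 < |z + 9| < δ implies |(-3z + 12) − 39| < ϵ.
Since (-3z + 12) − 39 = -3(z + 9), we have |(-3z + 12) − 39| = 3|z + 9|.
So 3|z + 9| < ϵ exactly when |z + 9| < ϵ/3.
Take δ = ϵ/3. If 0 < |z + 9| < δ then |(-3z + 12) − 39| = 3|z + 9| < 3·(ϵ/3) = ϵ.

δ = ϵ/3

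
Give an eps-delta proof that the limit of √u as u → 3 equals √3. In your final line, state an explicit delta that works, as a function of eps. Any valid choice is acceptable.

delta = min(3, √3·eps)

Let eps > 0 be given. We want delta > 0 such that 0 < |u − 3| < delta implies |√u − √3| < eps.
Rationalise: √u − √3 = (u − 3)/(√u + √3), so |√u − √3| = |u − 3|/(√u + √3).
Restrict delta ≤ 3 so that |u − 3| < 3 forces u > 0, and then √u + √3 > √3.
Hence |√u − √3| < |u − 3|/√3, which is < eps once |u − 3| < √3·eps.
Take delta = min(3, √3·eps). If 0 < |u − 3| < delta then u > 0 and |√u − √3| < |u − 3|/√3 < eps.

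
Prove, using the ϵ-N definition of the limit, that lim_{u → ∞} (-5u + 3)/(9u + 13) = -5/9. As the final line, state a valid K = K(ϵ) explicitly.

K = (92/81)/ϵ

Let ϵ > 0 be given. We seek K > 0 such that u > K implies |(-5u + 3)/(9u + 13) + 5/9| < ϵ.
(-5u + 3)/(9u + 13) + 5/9 = (9(-5u + 3) − (-5)(9u + 13)) / (9(9u + 13)) = 92/(9(9u + 13)).
For u > 0 we have 9u + 13 > 9u, so |(-5u + 3)/(9u + 13) + 5/9| = 92/(9(9u + 13)) < 92/(9·9u) = (92/81)/u.
Thus |(-5u + 3)/(9u + 13) + 5/9| < ϵ whenever u > (92/81)/ϵ.
Take K = (92/81)/ϵ. If u > K then |(-5u + 3)/(9u + 13) + 5/9| < (92/81)/u < ϵ.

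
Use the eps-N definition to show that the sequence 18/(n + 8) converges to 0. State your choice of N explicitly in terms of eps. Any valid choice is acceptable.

Let eps > 0 be given. For n ≥ 1, |18/(n + 8) − 0| = 18/(n + 8) ≤ 18/n.
We need 18/n < eps, i.e. n > 18/eps.
Take N = 18/eps. If n > N then |18/(n + 8)| ≤ 18/n < eps.

N = 18/eps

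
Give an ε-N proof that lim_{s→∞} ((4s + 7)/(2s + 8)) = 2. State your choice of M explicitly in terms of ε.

Fix ε > 0. We seek M > 0 such that s > M implies |(4s + 7)/(2s + 8) − 2| < ε.
(4s + 7)/(2s + 8) − 2 = (2(4s + 7) − 4(2s + 8)) / (2(2s + 8)) = -18/(2(2s + 8)).
For s > 0 we have 2s + 8 > 2s, so |(4s + 7)/(2s + 8) − 2| = 18/(2(2s + 8)) < 18/(2·2s) = (9/2)/s.
Thus |(4s + 7)/(2s + 8) − 2| < ε whenever s > (9/2)/ε.
Take M = (9/2)/ε. If s > M then |(4s + 7)/(2s + 8) − 2| < (9/2)/s < ε.

M = (9/2)/ε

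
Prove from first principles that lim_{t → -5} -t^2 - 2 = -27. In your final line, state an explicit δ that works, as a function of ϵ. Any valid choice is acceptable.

δ = min(1, ϵ/11)

Let ϵ > 0. We want δ > 0 such that 0 < |t + 5| < δ implies |(-t^2 - 2) + 27| < ϵ.
(-t^2 - 2) + 27 = -t^2 + 25 = (t + 5)(-t + 5).
So |(-t^2 - 2) + 27| = |t + 5|·|-t + 5|.
Require δ ≤ 1. Then |t + 5| < 1 gives |t| < 6, and by the triangle inequality |-t + 5| ≤ 6 + 5 = 11.
Hence |(-t^2 - 2) + 27| ≤ 11|t + 5| < ϵ provided |t + 5| < ϵ/11.
Take δ = min(1, ϵ/11). Then 0 < |t + 5| < δ gives both |t + 5| < 1 and |t + 5| < ϵ/11, so |(-t^2 - 2) + 27| < ϵ.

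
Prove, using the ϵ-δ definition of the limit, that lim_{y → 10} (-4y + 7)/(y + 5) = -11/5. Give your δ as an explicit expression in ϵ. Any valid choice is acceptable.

δ = min(15/2, (25/6)ϵ)

Let ϵ > 0 be given. We want δ > 0 with 0 < |y − 10| < δ ⇒ |(-4y + 7)/(y + 5) + 11/5| < ϵ.
Combining over a common denominator, (-4y + 7)/(y + 5) + 11/5 = [(-4y + 7)·15 − (-33)·(y + 5)] / [15·(y + 5)] = -27(y − 10) / (15(y + 5)).
So |(-4y + 7)/(y + 5) + 11/5| = 27|y − 10| / (15·|y + 5|).
Restrict δ ≤ 15/2. Then |y − 10| < 15/2 gives |y + 5| = |(y − 10) + 15| ≥ 15 − 15/2 = 15/2.
Hence |(-4y + 7)/(y + 5) + 11/5| < 27|y − 10|/(15·(15/2)) = (6/25)|y − 10|, which is < ϵ once |y − 10| < (25/6)ϵ.
Take δ = min(15/2, (25/6)ϵ). Then 0 < |y − 10| < δ forces both bounds, so |(-4y + 7)/(y + 5) + 11/5| < ϵ.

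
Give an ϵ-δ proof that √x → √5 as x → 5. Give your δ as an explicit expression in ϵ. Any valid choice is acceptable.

Let ϵ > 0 be given. We want δ > 0 such that 0 < |x − 5| < δ implies |√x − √5| < ϵ.
Rationalise: √x − √5 = (x − 5)/(√x + √5), so |√x − √5| = |x − 5|/(√x + √5).
Restrict δ ≤ 5 so that |x − 5| < 5 forces x > 0, and then √x + √5 > √5.
Hence |√x − √5| < |x − 5|/√5, which is < ϵ once |x − 5| < √5·ϵ.
Take δ = min(5, √5·ϵ). If 0 < |x − 5| < δ then x > 0 and |√x − √5| < |x − 5|/√5 < ϵ.

δ = min(5, √5·ϵ)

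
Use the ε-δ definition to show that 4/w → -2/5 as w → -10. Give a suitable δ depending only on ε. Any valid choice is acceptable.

δ = min(5, (25/2)ε)

Let ε > 0. We seek δ > 0 such that 0 < |w + 10| < δ implies |4/w + 2/5| < ε.
|4/w + 2/5| = 4·|-10 − w|/(10·|w|) = 4|w + 10|/(10|w|).
Require δ ≤ 5 so that |w| > 10 − 5 = 5, hence 10|w| > 50.
Then |4/w + 2/5| < 4|w + 10|/50, which is < ε when |w + 10| < (25/2)ε.
Take δ = min(5, (25/2)ε). Then 0 < |w + 10| < δ gives both |w + 10| < 5 and |w + 10| < (25/2)ε, so |4/w + 2/5| < ε.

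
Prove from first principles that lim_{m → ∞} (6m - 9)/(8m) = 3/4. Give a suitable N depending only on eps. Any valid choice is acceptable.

N = (9/8)/eps

Suppose eps > 0. For m ≥ 1, |(6m - 9)/(8m) − (3/4)| = |-72|/(8(8m)) = 72/(8(8m)).
Since 8m ≥ 8m for m ≥ 1, this is ≤ 72/(8·8m) = (9/8)/m.
So |(6m - 9)/(8m) − (3/4)| < eps whenever m > (9/8)/eps.
Take N = (9/8)/eps. If m > N then |(6m - 9)/(8m) − (3/4)| ≤ (9/8)/m < eps.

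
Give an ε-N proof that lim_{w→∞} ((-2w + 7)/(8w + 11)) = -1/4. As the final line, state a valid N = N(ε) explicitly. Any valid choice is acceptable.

Suppose ε > 0. We seek N > 0 such that w > N implies |(-2w + 7)/(8w + 11) + 1/4| < ε.
(-2w + 7)/(8w + 11) + 1/4 = (8(-2w + 7) − (-2)(8w + 11)) / (8(8w + 11)) = 78/(8(8w + 11)).
For w > 0 we have 8w + 11 > 8w, so |(-2w + 7)/(8w + 11) + 1/4| = 78/(8(8w + 11)) < 78/(8·8w) = (39/32)/w.
Thus |(-2w + 7)/(8w + 11) + 1/4| < ε whenever w > (39/32)/ε.
Take N = (39/32)/ε. If w > N then |(-2w + 7)/(8w + 11) + 1/4| < (39/32)/w < ε.

N = (39/32)/ε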